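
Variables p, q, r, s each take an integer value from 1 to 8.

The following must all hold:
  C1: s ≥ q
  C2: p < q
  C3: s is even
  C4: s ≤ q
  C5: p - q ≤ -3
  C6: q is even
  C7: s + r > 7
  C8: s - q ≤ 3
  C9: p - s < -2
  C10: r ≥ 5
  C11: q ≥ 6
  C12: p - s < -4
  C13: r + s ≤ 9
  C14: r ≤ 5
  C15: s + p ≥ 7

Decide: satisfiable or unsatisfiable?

Unsatisfiable

From constraint 10: r ≥ 5. From constraints 1 and 11: s ≥ q ≥ 6. Hence r + s ≥ 11. But constraint 13 requires r + s ≤ 9, and 9 < 11. Contradiction.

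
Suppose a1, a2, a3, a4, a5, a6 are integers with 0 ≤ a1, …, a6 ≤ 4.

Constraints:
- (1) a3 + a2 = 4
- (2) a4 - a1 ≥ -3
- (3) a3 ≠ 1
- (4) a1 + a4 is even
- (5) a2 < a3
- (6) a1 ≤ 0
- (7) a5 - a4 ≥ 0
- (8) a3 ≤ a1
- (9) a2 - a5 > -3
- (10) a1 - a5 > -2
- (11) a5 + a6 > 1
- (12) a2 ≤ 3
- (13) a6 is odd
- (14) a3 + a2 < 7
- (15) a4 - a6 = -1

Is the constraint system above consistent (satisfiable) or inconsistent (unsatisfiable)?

Unsatisfiable

From constraints 6 and 8: a3 ≤ a1 ≤ 0. From constraint 12: a2 ≤ 3. Hence a3 + a2 ≤ 3. But constraint 1 requires a3 + a2 = 4, and 4 > 3. Contradiction.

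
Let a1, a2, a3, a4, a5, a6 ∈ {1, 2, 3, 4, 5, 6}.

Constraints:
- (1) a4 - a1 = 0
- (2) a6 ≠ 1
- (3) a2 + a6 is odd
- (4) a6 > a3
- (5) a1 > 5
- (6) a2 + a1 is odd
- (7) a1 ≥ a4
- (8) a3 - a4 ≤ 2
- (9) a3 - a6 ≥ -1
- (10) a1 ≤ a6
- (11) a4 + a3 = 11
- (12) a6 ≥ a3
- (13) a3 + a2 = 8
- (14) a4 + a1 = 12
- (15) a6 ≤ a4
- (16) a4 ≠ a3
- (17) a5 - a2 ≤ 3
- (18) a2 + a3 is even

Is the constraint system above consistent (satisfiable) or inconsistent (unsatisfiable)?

Satisfiable

One satisfying assignment is a1 = 6, a2 = 3, a3 = 5, a4 = 6, a5 = 3, a6 = 6.
For the less obvious constraints — constraint 1: a4 - a1 = 0; constraint 8: a3 - a4 = -1 — and the others hold by inspection.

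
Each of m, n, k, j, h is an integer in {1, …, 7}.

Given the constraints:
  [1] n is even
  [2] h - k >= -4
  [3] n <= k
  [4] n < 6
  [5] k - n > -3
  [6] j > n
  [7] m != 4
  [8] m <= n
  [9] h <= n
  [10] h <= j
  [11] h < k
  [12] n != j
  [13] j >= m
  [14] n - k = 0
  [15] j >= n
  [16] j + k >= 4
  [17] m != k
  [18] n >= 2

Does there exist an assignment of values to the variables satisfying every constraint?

Satisfiable

The assignment m = 1, n = 2, k = 2, j = 4, h = 1 works:
  constraint 2 holds since h - k = -1.
  constraint 5 holds since k - n = 0.
  constraint 14 holds since n - k = 0.
The rest check out directly.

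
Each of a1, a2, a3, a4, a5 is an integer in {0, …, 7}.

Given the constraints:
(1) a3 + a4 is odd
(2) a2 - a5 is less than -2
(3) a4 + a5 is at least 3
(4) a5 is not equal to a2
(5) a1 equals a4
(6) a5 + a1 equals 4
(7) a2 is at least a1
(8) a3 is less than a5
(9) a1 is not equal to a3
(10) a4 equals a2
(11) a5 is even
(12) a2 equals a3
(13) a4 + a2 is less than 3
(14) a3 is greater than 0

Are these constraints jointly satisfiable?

Unsatisfiable

From constraints 5, 10, and 12, a1 = a4 = a2 = a3, so a1 = a3. But constraint 9 says a1 ≠ a3. Contradiction.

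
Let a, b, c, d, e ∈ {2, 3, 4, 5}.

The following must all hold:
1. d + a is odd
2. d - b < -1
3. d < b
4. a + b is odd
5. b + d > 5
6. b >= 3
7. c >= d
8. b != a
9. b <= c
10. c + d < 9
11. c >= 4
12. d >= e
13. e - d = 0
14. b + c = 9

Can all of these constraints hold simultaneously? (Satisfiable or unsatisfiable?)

Try a = 5, b = 4, c = 5, d = 2, e = 2.
Check constraint 2: d - b = -2; constraint 5: b + d = 6. The remaining constraints are straightforward to verify.

Satisfiable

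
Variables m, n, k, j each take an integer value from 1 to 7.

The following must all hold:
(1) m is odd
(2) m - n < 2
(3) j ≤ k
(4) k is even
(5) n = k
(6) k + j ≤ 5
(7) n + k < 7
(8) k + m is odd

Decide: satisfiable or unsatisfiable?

Satisfiable

The assignment m = 3, n = 2, k = 2, j = 1 works:
  constraint 2 holds since m - n = 1.
  constraint 6 holds since k + j = 3.
The rest check out directly.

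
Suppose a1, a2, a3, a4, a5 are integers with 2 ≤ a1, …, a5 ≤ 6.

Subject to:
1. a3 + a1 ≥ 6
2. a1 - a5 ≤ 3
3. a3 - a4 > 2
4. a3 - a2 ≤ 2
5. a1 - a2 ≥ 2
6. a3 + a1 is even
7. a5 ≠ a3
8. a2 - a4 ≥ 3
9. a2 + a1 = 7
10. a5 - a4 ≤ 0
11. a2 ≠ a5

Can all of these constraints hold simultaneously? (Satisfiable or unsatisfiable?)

Unsatisfiable

Constraints 2, 5, 8, and 10 give a4 − a5 ≥ 0, a5 − a1 ≥ -3, a1 − a2 ≥ 2, a2 − a4 ≥ 3.
Adding all 4 inequalities: the left sides telescope to 0, and the right sides sum to 0 + (-3) + 2 + 3 = 2. So 0 ≥ 2, which is false.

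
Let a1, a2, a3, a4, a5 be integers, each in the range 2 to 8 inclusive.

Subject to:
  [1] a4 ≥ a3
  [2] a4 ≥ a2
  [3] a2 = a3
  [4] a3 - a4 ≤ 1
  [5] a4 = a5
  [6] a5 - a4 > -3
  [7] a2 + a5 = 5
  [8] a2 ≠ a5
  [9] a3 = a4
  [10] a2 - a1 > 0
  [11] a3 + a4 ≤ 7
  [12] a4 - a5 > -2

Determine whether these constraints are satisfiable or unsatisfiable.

Unsatisfiable

From constraints 3, 5, and 9, a2 = a3 = a4 = a5, so a2 = a5. But constraint 8 says a2 ≠ a5. Contradiction.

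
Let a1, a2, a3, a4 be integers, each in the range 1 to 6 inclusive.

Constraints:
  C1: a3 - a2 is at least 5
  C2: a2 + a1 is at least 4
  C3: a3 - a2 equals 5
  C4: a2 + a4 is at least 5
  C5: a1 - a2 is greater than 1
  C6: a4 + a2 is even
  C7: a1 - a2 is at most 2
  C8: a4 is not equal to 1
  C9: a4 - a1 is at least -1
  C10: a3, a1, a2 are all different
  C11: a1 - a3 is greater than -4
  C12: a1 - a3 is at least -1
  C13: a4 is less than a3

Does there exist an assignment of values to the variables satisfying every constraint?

Constraints 1, 7, and 12 give a2 − a1 ≥ -2, a1 − a3 ≥ -1, a3 − a2 ≥ 5.
Adding all 3 inequalities: the left sides telescope to 0, and the right sides sum to (-2) + (-1) + 5 = 2. So 0 ≥ 2, which is false.

Unsatisfiable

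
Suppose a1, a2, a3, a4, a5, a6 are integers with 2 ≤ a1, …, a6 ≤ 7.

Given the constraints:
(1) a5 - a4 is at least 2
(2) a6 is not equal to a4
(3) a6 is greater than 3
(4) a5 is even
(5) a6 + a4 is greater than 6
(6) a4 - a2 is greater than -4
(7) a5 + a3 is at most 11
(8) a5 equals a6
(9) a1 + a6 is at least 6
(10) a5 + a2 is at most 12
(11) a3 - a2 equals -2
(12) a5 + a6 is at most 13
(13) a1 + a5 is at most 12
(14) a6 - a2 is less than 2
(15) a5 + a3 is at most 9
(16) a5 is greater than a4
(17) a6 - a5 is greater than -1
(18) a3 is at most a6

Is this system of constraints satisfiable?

Satisfiable

One satisfying assignment is a1 = 3, a2 = 5, a3 = 3, a4 = 2, a5 = 6, a6 = 6.
For the less obvious constraints — constraint 1: a5 - a4 = 4; constraint 5: a6 + a4 = 8; constraint 6: a4 - a2 = -3 — and the others hold by inspection.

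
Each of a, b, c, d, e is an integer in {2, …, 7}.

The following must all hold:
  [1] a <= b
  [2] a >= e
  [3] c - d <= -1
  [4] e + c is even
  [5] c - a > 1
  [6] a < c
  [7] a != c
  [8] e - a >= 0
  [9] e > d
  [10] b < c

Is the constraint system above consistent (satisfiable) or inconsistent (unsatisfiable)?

Constraints 1, 2, 3, 9, and 10 give a ≤ b, b < c, c < d, d < e, e ≤ a. Chaining: a ≤ b < c < d < e ≤ a, which forces a < a — impossible.

Unsatisfiable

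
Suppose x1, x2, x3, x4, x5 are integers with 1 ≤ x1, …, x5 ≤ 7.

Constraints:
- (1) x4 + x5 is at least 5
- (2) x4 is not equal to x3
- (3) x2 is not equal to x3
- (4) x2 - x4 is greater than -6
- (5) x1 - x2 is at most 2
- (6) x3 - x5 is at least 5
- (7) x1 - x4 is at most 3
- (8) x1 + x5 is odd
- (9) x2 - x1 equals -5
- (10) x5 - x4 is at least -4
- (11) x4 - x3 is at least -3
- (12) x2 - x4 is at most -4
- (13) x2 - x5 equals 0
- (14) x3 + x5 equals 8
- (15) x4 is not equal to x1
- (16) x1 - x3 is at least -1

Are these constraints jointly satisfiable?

Unsatisfiable

Constraints 5, 6, 10, 12, and 16 give x1 − x3 ≥ -1, x3 − x5 ≥ 5, x5 − x4 ≥ -4, x4 − x2 ≥ 4, x2 − x1 ≥ -2.
Adding all 5 inequalities: the left sides telescope to 0, and the right sides sum to (-1) + 5 + (-4) + 4 + (-2) = 2. So 0 ≥ 2, which is false.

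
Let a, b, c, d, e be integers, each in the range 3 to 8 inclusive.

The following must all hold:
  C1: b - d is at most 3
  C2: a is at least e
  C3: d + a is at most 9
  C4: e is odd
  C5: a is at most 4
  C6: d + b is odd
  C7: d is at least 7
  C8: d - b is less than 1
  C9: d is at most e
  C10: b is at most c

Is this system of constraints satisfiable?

From constraints 7 and 9: e ≥ d and d ≥ 7, so e ≥ 7. From constraints 2 and 5: e ≤ a and a ≤ 4, so e ≤ 4. But 4 < 7, so no value of e works.

Unsatisfiable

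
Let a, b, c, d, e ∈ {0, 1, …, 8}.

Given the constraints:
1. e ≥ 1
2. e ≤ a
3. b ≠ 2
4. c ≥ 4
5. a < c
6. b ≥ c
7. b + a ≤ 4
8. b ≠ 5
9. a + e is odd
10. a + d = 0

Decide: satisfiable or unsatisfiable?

From constraints 4 and 6: b ≥ c ≥ 4. From constraints 1 and 2: a ≥ e ≥ 1. Hence b + a ≥ 5. But constraint 7 requires b + a ≤ 4, and 4 < 5. Contradiction.

Unsatisfiable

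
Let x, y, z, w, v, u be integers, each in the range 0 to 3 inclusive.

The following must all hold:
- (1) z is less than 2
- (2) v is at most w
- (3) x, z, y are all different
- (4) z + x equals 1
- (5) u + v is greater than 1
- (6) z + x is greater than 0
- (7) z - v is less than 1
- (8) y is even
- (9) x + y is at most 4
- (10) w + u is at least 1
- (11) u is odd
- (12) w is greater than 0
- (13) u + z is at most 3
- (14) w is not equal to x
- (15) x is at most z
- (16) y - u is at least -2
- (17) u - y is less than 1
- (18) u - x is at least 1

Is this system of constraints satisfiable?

Setting (x, y, z, w, v, u) = (0, 2, 1, 2, 2, 1) satisfies everything: constraint 4: z + x = 1; constraint 5: u + v = 3, and the others follow.

Satisfiable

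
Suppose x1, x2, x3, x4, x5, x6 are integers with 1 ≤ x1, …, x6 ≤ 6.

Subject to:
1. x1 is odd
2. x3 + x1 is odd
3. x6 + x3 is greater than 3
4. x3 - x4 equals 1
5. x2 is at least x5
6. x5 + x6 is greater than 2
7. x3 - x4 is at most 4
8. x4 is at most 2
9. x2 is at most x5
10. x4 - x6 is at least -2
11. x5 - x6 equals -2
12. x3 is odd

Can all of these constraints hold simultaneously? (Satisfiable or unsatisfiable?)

Unsatisfiable

Constraint 12 makes x3 odd and constraint 1 makes x1 odd, so x3 + x1 must be even. Constraint 2 says x3 + x1 is odd — contradiction.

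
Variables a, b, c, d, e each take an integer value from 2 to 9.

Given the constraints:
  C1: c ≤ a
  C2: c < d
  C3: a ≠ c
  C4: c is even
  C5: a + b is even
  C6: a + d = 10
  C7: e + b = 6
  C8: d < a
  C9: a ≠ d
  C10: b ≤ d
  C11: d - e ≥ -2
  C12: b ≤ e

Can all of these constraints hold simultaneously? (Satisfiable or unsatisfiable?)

Satisfiable

Try a = 7, b = 3, c = 2, d = 3, e = 3.
Check constraint 6: a + d = 10; constraint 7: e + b = 6; constraint 11: d - e = 0. The remaining constraints are straightforward to verify.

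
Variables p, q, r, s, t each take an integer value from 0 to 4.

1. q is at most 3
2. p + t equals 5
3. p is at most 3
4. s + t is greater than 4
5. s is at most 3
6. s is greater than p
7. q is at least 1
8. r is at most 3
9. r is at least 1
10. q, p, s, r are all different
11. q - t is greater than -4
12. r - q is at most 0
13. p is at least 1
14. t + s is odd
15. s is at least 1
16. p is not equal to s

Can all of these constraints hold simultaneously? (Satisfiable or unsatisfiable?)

Constraints 1, 3, 5, 7, 8, 9, 13, and 15 confine each of q, p, s, r to the 3 values {1, …, 3}.
Constraint 10 requires all 4 of them to be distinct, but only 3 values are available — impossible by the pigeonhole principle.

Unsatisfiable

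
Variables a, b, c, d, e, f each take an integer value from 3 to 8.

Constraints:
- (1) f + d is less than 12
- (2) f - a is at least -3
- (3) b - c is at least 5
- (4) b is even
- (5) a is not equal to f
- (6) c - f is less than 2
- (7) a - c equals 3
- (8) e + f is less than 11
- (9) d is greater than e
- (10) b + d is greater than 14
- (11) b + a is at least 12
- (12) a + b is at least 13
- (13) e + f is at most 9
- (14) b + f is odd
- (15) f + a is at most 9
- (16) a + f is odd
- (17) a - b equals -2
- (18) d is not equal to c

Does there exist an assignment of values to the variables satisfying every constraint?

Satisfiable

Try a = 6, b = 8, c = 3, d = 8, e = 6, f = 3.
Check constraint 1: f + d = 11; constraint 2: f - a = -3; constraint 3: b - c = 5. The remaining constraints are straightforward to verify.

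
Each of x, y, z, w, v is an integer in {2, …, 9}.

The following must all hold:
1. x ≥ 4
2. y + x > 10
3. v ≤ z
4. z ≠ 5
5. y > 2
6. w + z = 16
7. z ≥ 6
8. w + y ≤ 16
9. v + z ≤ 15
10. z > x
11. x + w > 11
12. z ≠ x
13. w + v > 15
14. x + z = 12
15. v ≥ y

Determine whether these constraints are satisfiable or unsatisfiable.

Try x = 5, y = 6, z = 7, w = 9, v = 7.
Check constraint 2: y + x = 11; constraint 6: w + z = 16. The remaining constraints are straightforward to verify.

Satisfiable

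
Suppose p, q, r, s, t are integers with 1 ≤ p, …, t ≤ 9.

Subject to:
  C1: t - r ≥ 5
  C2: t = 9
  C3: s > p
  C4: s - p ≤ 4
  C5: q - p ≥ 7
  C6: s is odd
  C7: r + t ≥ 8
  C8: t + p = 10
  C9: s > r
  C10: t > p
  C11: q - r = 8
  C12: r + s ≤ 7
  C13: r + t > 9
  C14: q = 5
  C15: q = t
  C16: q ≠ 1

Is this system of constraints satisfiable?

Constraint 14 fixes q = 5 and constraint 2 fixes t = 9, but constraint 15 requires q = t. Since 5 ≠ 9, contradiction.

Unsatisfiable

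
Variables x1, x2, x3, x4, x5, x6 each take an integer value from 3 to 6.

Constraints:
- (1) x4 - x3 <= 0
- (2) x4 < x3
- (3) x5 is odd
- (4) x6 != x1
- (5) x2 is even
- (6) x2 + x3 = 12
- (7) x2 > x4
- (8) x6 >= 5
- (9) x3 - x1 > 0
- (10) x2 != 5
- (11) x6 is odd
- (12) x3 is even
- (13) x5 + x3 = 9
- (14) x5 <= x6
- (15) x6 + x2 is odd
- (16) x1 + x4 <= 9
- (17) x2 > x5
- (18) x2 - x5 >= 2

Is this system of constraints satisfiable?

Satisfiable

Take x1 = 3, x2 = 6, x3 = 6, x4 = 5, x5 = 3, x6 = 5. Then constraint 1: x4 - x3 = -1; constraint 6: x2 + x3 = 12, and every other listed constraint is also met.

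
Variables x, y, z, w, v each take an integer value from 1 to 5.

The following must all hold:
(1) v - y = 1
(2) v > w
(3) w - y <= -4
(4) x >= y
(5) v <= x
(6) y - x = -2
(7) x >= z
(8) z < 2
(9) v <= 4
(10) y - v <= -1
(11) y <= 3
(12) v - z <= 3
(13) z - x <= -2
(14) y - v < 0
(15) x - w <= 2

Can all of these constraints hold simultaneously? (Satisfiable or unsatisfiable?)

Unsatisfiable

Constraints 3, 10, 12, 13, and 15 give w − x ≥ -2, x − z ≥ 2, z − v ≥ -3, v − y ≥ 1, y − w ≥ 4.
Adding all 5 inequalities: the left sides telescope to 0, and the right sides sum to (-2) + 2 + (-3) + 1 + 4 = 2. So 0 ≥ 2, which is false.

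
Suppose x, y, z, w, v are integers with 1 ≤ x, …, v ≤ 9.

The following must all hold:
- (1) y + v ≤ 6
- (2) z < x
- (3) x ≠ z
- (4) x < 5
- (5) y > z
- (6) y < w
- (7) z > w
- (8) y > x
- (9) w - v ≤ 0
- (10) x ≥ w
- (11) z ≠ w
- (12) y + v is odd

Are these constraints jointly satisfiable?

Constraints 2, 6, 7, and 8 give z < x, x < y, y < w, w < z. Chaining: z < x < y < w < z, which forces z < z — impossible.

Unsatisfiable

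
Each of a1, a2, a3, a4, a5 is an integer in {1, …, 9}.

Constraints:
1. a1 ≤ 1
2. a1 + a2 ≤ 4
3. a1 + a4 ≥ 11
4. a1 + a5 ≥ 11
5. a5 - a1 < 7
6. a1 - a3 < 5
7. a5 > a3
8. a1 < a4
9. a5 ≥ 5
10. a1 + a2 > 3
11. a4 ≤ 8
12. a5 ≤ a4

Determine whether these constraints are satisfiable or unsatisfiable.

From constraint 1: a1 ≤ 1. From constraints 11 and 12: a5 ≤ a4 ≤ 8. Hence a1 + a5 ≤ 9. But constraint 4 requires a1 + a5 ≥ 11, and 11 > 9. Contradiction.

Unsatisfiable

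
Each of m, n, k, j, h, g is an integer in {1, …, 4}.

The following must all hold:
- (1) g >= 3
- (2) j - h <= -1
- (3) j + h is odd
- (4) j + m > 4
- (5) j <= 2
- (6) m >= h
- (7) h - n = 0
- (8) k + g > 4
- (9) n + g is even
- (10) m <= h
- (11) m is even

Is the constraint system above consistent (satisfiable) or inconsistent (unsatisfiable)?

Take m = 4, n = 4, k = 3, j = 1, h = 4, g = 4. Then constraint 2: j - h = -3; constraint 4: j + m = 5; constraint 7: h - n = 0, and every other listed constraint is also met.

Satisfiable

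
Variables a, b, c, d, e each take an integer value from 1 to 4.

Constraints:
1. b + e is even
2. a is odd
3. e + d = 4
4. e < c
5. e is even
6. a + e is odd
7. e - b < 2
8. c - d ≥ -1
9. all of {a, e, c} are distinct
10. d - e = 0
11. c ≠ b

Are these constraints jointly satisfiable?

The assignment a = 1, b = 2, c = 4, d = 2, e = 2 works:
  constraint 3 holds since e + d = 4.
  constraint 7 holds since e - b = 0.
The rest check out directly.

Satisfiable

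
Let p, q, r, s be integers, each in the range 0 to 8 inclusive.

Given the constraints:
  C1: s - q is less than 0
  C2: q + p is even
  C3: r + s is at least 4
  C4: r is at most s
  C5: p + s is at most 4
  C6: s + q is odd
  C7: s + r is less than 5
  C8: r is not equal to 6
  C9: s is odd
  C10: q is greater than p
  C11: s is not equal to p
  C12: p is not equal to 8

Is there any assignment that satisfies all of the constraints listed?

Take p = 0, q = 6, r = 1, s = 3. Then constraint 1: s - q = -3; constraint 3: r + s = 4; constraint 5: p + s = 3, and every other listed constraint is also met.

Satisfiable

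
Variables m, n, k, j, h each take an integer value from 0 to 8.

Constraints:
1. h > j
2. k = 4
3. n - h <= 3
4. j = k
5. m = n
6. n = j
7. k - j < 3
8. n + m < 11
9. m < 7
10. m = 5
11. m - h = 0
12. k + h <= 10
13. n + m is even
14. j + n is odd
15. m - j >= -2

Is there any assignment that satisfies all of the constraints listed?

Unsatisfiable

Constraint 10 fixes m = 5 and constraint 2 fixes k = 4. Constraints 4, 5, and 6 give m = n = j = k, so m = k. But 5 ≠ 4 — contradiction.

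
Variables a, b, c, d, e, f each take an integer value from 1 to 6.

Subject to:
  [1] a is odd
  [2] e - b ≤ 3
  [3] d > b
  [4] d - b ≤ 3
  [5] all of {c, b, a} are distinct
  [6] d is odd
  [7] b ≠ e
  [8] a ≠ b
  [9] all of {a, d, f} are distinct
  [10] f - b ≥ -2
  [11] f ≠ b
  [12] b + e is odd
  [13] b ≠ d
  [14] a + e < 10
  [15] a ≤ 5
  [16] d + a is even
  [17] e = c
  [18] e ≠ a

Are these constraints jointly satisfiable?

One satisfying assignment is a = 1, b = 3, c = 6, d = 5, e = 6, f = 2.
For the less obvious constraints — constraint 2: e - b = 3; constraint 4: d - b = 2; constraint 10: f - b = -1 — and the others hold by inspection.

Satisfiable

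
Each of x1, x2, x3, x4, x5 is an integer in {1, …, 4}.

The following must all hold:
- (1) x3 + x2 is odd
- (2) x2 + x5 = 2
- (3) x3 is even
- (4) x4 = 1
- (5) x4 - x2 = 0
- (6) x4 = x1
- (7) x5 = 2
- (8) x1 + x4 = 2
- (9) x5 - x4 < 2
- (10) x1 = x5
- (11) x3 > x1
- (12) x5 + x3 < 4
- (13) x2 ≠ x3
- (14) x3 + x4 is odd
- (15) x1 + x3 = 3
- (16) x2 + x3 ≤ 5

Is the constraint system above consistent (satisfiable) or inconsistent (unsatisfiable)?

Unsatisfiable

Constraint 4 fixes x4 = 1 and constraint 7 fixes x5 = 2. Constraints 6 and 10 give x4 = x1 = x5, so x4 = x5. But 1 ≠ 2 — contradiction.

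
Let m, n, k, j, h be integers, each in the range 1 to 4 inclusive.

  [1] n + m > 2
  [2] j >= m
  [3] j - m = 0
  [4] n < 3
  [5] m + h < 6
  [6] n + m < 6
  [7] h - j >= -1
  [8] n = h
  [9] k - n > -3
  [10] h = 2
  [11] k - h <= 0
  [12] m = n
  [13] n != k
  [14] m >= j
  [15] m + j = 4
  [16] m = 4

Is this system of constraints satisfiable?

Constraint 16 fixes m = 4 and constraint 10 fixes h = 2. Constraints 8 and 12 give m = n = h, so m = h. But 4 ≠ 2 — contradiction.

Unsatisfiable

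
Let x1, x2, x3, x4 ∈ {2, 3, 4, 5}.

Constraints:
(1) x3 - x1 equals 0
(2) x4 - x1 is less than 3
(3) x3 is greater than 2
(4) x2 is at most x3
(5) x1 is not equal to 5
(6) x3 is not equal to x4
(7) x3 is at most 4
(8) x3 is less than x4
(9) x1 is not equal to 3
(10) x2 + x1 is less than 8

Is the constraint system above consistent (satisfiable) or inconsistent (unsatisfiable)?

Try x1 = 4, x2 = 2, x3 = 4, x4 = 5.
Check constraint 1: x3 - x1 = 0; constraint 2: x4 - x1 = 1. The remaining constraints are straightforward to verify.

Satisfiable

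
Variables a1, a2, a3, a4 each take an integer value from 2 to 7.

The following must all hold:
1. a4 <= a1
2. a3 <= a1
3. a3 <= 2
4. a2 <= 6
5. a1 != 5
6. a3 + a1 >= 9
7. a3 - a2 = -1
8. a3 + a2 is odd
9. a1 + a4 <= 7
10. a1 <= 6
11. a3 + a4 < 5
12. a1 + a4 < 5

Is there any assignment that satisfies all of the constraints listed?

Unsatisfiable

From constraint 3: a3 ≤ 2. From constraint 10: a1 ≤ 6. Hence a3 + a1 ≤ 8. But constraint 6 requires a3 + a1 ≥ 9, and 9 > 8. Contradiction.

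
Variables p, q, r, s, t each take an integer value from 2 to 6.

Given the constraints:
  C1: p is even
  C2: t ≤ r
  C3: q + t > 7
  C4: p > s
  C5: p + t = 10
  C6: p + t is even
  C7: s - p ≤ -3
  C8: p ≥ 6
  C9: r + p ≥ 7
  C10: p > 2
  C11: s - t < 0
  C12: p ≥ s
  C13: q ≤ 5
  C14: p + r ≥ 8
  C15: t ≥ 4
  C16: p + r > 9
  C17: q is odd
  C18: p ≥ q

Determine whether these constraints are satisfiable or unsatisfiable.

Satisfiable

Try p = 6, q = 5, r = 4, s = 2, t = 4.
Check constraint 3: q + t = 9; constraint 5: p + t = 10. The remaining constraints are straightforward to verify.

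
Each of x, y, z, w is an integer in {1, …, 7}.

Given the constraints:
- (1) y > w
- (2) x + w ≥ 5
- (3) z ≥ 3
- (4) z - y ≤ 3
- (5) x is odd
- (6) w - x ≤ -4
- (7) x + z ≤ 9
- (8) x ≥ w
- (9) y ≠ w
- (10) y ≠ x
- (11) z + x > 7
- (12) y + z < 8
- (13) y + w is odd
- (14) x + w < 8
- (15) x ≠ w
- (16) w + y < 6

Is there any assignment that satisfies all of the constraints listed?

Try x = 5, y = 2, z = 3, w = 1.
Check constraint 2: x + w = 6; constraint 4: z - y = 1; constraint 6: w - x = -4. The remaining constraints are straightforward to verify.

Satisfiable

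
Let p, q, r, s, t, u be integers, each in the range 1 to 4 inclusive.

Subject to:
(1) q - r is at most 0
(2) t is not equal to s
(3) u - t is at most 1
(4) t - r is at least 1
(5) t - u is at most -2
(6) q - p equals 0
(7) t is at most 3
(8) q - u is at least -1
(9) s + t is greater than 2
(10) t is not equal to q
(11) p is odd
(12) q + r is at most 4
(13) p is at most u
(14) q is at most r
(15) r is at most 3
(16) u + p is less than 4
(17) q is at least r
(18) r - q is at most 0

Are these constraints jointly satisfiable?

Constraints 1, 4, 5, and 8 give r − q ≥ 0, q − u ≥ -1, u − t ≥ 2, t − r ≥ 1.
Adding all 4 inequalities: the left sides telescope to 0, and the right sides sum to 0 + (-1) + 2 + 1 = 2. So 0 ≥ 2, which is false.

Unsatisfiable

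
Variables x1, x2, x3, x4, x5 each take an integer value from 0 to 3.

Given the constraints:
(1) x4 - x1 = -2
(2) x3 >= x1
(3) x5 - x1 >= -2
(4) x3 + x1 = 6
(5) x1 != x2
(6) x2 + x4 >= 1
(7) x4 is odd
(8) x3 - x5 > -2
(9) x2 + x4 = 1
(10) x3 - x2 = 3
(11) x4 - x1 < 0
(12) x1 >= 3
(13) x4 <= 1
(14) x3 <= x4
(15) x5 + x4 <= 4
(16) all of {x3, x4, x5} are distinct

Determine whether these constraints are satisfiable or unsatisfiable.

From constraints 2 and 12: x3 ≥ x1 and x1 ≥ 3, so x3 ≥ 3. From constraints 13 and 14: x3 ≤ x4 and x4 ≤ 1, so x3 ≤ 1. But 1 < 3, so no value of x3 works.

Unsatisfiable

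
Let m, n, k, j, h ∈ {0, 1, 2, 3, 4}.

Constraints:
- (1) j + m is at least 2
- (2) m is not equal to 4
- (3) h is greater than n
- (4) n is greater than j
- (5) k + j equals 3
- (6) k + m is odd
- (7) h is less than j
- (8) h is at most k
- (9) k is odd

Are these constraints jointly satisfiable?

Unsatisfiable

Constraints 3, 4, and 7 give j < n, n < h, h < j. Chaining: j < n < h < j, which forces j < j — impossible.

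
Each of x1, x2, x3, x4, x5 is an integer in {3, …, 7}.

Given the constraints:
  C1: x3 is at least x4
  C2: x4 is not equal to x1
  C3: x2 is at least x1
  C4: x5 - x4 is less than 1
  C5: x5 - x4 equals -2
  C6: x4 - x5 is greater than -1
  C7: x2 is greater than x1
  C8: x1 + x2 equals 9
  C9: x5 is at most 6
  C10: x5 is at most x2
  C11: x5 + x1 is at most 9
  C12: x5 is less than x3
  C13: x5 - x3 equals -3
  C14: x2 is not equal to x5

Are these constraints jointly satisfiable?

Satisfiable

Setting (x1, x2, x3, x4, x5) = (3, 6, 7, 6, 4) satisfies everything: constraint 4: x5 - x4 = -2; constraint 5: x5 - x4 = -2, and the others follow.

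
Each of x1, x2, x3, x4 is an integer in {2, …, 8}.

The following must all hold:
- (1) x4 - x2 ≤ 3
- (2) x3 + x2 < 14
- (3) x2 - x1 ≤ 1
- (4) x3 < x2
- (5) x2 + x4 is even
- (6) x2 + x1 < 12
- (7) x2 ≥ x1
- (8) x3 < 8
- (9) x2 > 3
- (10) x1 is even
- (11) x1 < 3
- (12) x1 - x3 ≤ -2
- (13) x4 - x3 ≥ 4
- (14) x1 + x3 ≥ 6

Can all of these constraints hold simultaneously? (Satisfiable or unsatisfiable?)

Unsatisfiable

Constraints 1, 3, 12, and 13 give x4 − x3 ≥ 4, x3 − x1 ≥ 2, x1 − x2 ≥ -1, x2 − x4 ≥ -3.
Adding all 4 inequalities: the left sides telescope to 0, and the right sides sum to 4 + 2 + (-1) + (-3) = 2. So 0 ≥ 2, which is false.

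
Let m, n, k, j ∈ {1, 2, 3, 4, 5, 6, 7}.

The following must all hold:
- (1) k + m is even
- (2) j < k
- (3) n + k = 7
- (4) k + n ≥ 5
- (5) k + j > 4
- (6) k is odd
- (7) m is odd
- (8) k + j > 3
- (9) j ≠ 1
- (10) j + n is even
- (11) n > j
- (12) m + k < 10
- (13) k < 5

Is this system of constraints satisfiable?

Take m = 5, n = 4, k = 3, j = 2. Then constraint 3: n + k = 7; constraint 4: k + n = 7; constraint 5: k + j = 5, and every other listed constraint is also met.

Satisfiable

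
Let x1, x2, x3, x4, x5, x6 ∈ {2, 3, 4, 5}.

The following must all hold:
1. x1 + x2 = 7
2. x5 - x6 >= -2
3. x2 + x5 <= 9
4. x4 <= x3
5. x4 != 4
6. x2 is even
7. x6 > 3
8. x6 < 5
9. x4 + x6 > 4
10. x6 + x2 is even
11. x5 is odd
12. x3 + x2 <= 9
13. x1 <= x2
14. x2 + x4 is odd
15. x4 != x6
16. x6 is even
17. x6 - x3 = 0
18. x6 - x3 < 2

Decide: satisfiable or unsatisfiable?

Satisfiable

Try x1 = 3, x2 = 4, x3 = 4, x4 = 3, x5 = 5, x6 = 4.
Check constraint 1: x1 + x2 = 7; constraint 2: x5 - x6 = 1. The remaining constraints are straightforward to verify.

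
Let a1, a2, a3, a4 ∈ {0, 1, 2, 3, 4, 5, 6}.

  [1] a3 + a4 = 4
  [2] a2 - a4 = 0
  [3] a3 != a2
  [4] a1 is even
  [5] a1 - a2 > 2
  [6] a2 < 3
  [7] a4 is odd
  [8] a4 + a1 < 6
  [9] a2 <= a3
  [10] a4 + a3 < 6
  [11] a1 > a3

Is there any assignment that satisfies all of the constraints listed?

One satisfying assignment is a1 = 4, a2 = 1, a3 = 3, a4 = 1.
For the less obvious constraints — constraint 1: a3 + a4 = 4; constraint 2: a2 - a4 = 0; constraint 5: a1 - a2 = 3 — and the others hold by inspection.

Satisfiable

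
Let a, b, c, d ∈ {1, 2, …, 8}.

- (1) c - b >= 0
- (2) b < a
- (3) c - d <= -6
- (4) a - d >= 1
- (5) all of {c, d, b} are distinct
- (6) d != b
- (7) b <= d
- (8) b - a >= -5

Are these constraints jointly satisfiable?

Unsatisfiable

Constraints 1, 3, 4, and 8 give b − a ≥ -5, a − d ≥ 1, d − c ≥ 6, c − b ≥ 0.
Adding all 4 inequalities: the left sides telescope to 0, and the right sides sum to (-5) + 1 + 6 + 0 = 2. So 0 ≥ 2, which is false.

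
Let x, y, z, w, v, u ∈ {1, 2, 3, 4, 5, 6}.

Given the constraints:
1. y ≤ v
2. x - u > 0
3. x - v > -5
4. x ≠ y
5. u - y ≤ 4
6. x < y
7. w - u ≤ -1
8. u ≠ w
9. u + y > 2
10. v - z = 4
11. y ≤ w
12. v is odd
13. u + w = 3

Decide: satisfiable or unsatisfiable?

Unsatisfiable

Constraints 2, 6, 7, and 11 give x < y, y ≤ w, w < u, u < x. Chaining: x < y ≤ w < u < x, which forces x < x — impossible.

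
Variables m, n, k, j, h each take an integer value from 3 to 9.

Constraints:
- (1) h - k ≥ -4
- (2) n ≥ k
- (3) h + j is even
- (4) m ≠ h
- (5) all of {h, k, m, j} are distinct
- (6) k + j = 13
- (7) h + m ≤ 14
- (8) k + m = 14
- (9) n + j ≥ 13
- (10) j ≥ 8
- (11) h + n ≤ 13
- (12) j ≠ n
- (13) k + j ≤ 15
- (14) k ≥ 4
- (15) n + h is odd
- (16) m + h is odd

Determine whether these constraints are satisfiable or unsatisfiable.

Take m = 9, n = 7, k = 5, j = 8, h = 4. Then constraint 1: h - k = -1; constraint 6: k + j = 13; constraint 7: h + m = 13, and every other listed constraint is also met.

Satisfiable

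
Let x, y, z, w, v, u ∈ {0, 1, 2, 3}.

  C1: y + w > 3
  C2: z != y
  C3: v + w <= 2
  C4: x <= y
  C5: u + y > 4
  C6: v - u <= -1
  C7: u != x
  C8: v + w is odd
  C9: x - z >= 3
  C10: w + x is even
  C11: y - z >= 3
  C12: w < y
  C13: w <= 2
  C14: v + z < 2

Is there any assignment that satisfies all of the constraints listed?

Satisfiable

Take x = 3, y = 3, z = 0, w = 1, v = 0, u = 2. Then constraint 1: y + w = 4; constraint 3: v + w = 1; constraint 5: u + y = 5, and every other listed constraint is also met.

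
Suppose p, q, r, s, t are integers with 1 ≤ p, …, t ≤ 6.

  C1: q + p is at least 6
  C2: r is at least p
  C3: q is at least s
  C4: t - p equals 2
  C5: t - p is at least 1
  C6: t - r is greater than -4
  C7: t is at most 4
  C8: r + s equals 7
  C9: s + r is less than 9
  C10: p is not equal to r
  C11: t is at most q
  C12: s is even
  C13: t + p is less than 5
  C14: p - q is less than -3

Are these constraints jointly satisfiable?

Satisfiable

Try p = 1, q = 6, r = 5, s = 2, t = 3.
Check constraint 1: q + p = 7; constraint 4: t - p = 2. The remaining constraints are straightforward to verify.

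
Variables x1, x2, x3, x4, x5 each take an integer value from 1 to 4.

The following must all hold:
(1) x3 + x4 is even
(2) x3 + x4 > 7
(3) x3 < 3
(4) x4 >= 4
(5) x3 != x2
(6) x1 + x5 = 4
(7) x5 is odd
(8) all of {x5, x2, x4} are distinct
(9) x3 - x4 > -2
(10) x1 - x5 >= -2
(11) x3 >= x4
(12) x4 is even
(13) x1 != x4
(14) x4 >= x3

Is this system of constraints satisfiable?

Unsatisfiable

From constraints 4 and 11: x3 ≥ x4 and x4 ≥ 4, so x3 ≥ 4. From constraint 3: x3 ≤ 2. But 2 < 4, so no value of x3 works.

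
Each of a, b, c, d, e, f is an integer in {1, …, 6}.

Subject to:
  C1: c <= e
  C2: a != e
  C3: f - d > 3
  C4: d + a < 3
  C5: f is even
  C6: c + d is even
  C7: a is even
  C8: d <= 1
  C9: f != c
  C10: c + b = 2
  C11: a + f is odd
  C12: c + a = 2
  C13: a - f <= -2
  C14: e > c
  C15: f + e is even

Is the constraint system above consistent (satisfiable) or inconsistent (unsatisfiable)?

Constraint 7 makes a even and constraint 5 makes f even, so a + f must be even. Constraint 11 says a + f is odd — contradiction.

Unsatisfiable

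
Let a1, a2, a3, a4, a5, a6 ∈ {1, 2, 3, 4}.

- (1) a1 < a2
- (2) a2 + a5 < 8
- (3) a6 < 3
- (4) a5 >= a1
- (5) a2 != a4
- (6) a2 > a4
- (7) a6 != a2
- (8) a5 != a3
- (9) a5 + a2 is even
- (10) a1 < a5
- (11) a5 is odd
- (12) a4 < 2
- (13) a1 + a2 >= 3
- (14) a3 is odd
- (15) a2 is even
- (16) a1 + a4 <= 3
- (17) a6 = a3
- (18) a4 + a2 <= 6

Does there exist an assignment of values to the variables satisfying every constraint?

Constraint 11 makes a5 odd and constraint 15 makes a2 even, so a5 + a2 must be odd. Constraint 9 says a5 + a2 is even — contradiction.

Unsatisfiable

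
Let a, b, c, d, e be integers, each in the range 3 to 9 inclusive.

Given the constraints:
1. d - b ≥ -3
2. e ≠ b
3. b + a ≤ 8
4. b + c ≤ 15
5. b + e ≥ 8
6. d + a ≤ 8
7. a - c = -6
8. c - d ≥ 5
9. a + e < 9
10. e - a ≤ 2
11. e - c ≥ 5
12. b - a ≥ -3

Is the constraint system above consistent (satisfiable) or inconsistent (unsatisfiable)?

Unsatisfiable

Constraints 1, 8, 10, 11, and 12 give b − a ≥ -3, a − e ≥ -2, e − c ≥ 5, c − d ≥ 5, d − b ≥ -3.
Adding all 5 inequalities: the left sides telescope to 0, and the right sides sum to (-3) + (-2) + 5 + 5 + (-3) = 2. So 0 ≥ 2, which is false.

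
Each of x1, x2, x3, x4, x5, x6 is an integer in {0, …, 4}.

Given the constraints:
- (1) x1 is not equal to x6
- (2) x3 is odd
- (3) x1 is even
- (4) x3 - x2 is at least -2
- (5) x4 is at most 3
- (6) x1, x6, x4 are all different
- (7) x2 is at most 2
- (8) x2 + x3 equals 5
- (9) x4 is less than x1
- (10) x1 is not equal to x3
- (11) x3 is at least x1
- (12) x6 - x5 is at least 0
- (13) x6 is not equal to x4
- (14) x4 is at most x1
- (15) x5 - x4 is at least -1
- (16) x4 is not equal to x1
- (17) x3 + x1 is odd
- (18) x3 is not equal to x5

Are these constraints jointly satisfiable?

Take x1 = 2, x2 = 2, x3 = 3, x4 = 0, x5 = 0, x6 = 3. Then constraint 4: x3 - x2 = 1; constraint 8: x2 + x3 = 5, and every other listed constraint is also met.

Satisfiable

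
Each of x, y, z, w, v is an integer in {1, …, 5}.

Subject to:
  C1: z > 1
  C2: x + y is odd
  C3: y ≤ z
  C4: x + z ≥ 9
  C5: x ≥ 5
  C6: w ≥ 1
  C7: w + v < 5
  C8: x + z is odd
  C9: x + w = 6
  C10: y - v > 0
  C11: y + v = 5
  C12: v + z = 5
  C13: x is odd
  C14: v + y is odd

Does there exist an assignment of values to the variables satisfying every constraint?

Setting (x, y, z, w, v) = (5, 4, 4, 1, 1) satisfies everything: constraint 4: x + z = 9; constraint 7: w + v = 2, and the others follow.

Satisfiable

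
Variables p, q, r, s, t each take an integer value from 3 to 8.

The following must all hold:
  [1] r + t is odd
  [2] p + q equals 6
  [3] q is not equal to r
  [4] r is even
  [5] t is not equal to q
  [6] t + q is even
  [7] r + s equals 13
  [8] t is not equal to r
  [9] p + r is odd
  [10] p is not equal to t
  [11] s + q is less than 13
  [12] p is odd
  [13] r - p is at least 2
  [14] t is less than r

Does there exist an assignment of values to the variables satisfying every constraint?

Try p = 3, q = 3, r = 6, s = 7, t = 5.
Check constraint 2: p + q = 6; constraint 7: r + s = 13; constraint 11: s + q = 10. The remaining constraints are straightforward to verify.

Satisfiable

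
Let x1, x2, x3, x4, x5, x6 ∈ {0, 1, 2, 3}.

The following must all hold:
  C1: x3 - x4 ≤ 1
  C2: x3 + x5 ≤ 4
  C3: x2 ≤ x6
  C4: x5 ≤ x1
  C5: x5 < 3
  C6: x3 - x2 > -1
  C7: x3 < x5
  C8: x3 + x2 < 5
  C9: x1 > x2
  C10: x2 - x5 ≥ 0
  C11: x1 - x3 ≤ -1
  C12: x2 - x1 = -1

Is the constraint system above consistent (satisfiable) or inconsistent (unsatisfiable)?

Constraints 7, 9, 10, and 11 give x2 < x1, x1 < x3, x3 < x5, x5 ≤ x2. Chaining: x2 < x1 < x3 < x5 ≤ x2, which forces x2 < x2 — impossible.

Unsatisfiable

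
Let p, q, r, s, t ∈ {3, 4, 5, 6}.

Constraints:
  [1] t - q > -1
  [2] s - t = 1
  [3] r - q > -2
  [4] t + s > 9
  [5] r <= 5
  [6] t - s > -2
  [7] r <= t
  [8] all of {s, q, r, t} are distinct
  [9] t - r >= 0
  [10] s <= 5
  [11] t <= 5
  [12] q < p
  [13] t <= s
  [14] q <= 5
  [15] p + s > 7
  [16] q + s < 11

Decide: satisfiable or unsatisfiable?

Unsatisfiable

Constraints 5, 10, 11, and 14 confine each of s, q, r, t to the 3 values {3, …, 5} (the domain already gives each ≥ 3).
Constraint 8 requires all 4 of them to be distinct, but only 3 values are available — impossible by the pigeonhole principle.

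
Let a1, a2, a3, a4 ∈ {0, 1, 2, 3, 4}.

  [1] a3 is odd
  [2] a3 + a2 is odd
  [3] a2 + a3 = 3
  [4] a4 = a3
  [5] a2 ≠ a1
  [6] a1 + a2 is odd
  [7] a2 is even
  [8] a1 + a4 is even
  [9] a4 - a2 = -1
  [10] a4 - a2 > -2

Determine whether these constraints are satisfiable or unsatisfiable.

Satisfiable

Try a1 = 3, a2 = 2, a3 = 1, a4 = 1.
Check constraint 3: a2 + a3 = 3; constraint 9: a4 - a2 = -1; constraint 10: a4 - a2 = -1. The remaining constraints are straightforward to verify.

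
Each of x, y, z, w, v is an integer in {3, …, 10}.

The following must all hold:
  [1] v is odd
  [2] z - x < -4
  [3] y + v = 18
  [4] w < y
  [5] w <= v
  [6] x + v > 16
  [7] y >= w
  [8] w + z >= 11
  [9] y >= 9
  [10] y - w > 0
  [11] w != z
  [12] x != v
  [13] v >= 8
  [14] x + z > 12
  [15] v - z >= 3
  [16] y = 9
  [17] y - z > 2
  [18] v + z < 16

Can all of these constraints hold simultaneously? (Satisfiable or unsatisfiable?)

Try x = 10, y = 9, z = 5, w = 8, v = 9.
Check constraint 2: z - x = -5; constraint 3: y + v = 18; constraint 6: x + v = 19. The remaining constraints are straightforward to verify.

Satisfiable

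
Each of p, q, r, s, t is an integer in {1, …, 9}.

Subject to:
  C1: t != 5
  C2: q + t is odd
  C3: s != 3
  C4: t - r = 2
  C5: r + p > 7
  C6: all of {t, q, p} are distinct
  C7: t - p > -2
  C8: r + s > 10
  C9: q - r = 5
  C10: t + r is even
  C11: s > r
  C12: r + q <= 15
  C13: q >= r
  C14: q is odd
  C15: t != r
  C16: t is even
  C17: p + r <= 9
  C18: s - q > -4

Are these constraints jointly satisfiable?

One satisfying assignment is p = 5, q = 9, r = 4, s = 8, t = 6.
For the less obvious constraints — constraint 4: t - r = 2; constraint 5: r + p = 9; constraint 7: t - p = 1 — and the others hold by inspection.

Satisfiable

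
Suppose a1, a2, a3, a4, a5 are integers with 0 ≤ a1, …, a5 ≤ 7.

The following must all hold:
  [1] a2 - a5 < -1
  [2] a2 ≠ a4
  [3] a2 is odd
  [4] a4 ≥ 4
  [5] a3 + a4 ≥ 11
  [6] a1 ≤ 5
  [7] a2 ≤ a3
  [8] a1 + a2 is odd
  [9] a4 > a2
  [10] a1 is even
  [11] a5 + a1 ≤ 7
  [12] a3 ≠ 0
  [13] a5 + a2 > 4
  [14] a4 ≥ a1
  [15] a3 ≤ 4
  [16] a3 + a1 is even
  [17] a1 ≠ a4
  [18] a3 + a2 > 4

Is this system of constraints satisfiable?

Satisfiable

One satisfying assignment is a1 = 0, a2 = 1, a3 = 4, a4 = 7, a5 = 5.
For the less obvious constraints — constraint 1: a2 - a5 = -4; constraint 5: a3 + a4 = 11 — and the others hold by inspection.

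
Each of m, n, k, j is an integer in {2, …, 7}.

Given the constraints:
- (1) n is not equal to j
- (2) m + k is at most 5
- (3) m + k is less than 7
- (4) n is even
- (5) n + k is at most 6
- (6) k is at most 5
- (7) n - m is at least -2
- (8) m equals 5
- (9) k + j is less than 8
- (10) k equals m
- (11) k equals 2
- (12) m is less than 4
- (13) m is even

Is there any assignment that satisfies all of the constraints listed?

Unsatisfiable

Constraint 11 fixes k = 2 and constraint 8 fixes m = 5, but constraint 10 requires k = m. Since 2 ≠ 5, contradiction.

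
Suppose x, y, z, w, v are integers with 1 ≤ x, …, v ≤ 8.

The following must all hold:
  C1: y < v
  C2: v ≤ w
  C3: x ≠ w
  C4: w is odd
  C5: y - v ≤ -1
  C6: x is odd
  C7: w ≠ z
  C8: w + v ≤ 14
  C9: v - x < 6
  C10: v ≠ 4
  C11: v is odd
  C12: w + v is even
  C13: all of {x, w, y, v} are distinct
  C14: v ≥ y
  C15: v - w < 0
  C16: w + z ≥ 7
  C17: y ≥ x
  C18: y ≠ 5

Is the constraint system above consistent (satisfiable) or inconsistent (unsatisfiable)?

The assignment x = 1, y = 2, z = 2, w = 7, v = 5 works:
  constraint 5 holds since y - v = -3.
  constraint 8 holds since w + v = 12.
The rest check out directly.

Satisfiable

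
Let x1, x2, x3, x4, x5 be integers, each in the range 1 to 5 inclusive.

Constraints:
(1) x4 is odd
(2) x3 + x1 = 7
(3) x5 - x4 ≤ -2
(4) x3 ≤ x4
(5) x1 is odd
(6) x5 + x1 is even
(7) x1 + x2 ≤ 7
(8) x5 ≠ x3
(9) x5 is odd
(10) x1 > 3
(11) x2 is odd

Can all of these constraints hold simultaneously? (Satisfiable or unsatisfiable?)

Satisfiable

Setting (x1, x2, x3, x4, x5) = (5, 1, 2, 5, 1) satisfies everything: constraint 2: x3 + x1 = 7; constraint 3: x5 - x4 = -4; constraint 7: x1 + x2 = 6, and the others follow.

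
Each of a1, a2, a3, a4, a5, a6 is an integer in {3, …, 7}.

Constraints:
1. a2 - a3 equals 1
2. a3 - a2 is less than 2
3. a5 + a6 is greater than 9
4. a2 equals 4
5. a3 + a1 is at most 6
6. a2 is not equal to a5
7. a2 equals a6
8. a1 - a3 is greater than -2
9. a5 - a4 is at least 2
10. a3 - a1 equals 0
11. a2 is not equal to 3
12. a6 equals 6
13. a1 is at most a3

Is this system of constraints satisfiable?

Unsatisfiable

Constraint 4 fixes a2 = 4 and constraint 12 fixes a6 = 6, but constraint 7 requires a2 = a6. Since 4 ≠ 6, contradiction.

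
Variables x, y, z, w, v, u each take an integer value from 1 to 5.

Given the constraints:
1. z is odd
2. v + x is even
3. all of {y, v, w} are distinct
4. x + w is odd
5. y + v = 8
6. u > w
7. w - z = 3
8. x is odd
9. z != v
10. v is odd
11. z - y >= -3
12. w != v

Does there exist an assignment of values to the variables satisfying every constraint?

Try x = 5, y = 3, z = 1, w = 4, v = 5, u = 5.
Check constraint 5: y + v = 8; constraint 7: w - z = 3; constraint 11: z - y = -2. The remaining constraints are straightforward to verify.

Satisfiable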